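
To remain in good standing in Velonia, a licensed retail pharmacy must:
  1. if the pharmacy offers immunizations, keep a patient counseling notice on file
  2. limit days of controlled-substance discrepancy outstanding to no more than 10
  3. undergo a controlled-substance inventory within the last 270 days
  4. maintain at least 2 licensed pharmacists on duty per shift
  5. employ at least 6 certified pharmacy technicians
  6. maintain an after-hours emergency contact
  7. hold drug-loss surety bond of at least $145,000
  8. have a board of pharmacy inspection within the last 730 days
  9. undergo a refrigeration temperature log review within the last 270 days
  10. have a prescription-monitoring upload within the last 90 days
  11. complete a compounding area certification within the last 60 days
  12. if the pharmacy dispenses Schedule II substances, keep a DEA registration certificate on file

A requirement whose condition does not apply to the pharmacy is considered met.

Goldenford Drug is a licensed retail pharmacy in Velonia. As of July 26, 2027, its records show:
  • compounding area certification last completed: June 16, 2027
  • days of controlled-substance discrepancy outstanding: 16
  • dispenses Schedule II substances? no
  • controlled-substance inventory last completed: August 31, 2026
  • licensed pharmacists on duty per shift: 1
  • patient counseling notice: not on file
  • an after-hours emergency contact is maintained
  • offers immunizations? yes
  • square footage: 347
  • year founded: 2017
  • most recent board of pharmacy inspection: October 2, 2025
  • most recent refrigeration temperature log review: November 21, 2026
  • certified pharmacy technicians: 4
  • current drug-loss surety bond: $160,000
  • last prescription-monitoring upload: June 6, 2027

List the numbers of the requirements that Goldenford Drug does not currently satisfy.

1. condition 'offers immunizations' holds; patient counseling notice absent → not met
2. days of controlled-substance discrepancy outstanding 16 > 10 → not met
3. controlled-substance inventory 329 days ago vs limit 270 → not met
4. licensed pharmacists on duty per shift 1 < 2 → not met
5. certified pharmacy technicians 4 < 6 → not met
6. after-hours emergency contact present → met
7. drug-loss surety bond $160,000 ≥ $145,000 → met
8. board of pharmacy inspection 662 days ago vs limit 730 → met
9. refrigeration temperature log review 247 days ago vs limit 270 → met
10. prescription-monitoring upload 50 days ago vs limit 90 → met
11. compounding area certification 40 days ago vs limit 60 → met
12. condition 'dispenses Schedule II substances' does not hold → requirement n/a → met
Not met: 1, 2, 3, 4, 5

1, 2, 3, 4, 5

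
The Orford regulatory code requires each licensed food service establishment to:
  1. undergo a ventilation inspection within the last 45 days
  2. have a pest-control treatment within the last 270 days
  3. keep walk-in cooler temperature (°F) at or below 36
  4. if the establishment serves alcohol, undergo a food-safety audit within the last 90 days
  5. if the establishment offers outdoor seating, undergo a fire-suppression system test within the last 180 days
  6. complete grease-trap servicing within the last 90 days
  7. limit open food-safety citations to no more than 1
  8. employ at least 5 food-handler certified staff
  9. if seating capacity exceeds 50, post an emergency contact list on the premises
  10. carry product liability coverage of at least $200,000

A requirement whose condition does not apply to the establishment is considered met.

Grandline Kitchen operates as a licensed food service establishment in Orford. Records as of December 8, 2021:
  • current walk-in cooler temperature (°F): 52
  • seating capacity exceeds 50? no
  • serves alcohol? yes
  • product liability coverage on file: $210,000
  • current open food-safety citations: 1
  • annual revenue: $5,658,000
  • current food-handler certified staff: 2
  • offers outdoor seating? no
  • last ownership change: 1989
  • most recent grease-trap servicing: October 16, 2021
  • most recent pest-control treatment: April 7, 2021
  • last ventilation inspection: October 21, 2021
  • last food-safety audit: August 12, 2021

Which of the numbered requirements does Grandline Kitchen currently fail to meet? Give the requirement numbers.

1. ventilation inspection 48 days ago vs limit 45 → not met
2. pest-control treatment 245 days ago vs limit 270 → met
3. walk-in cooler temperature (°F) 52 > 36 → not met
4. condition 'serves alcohol' holds; food-safety audit 118 days ago vs limit 90 → not met
5. condition 'offers outdoor seating' does not hold → requirement n/a → met
6. grease-trap servicing 53 days ago vs limit 90 → met
7. open food-safety citations 1 ≤ 1 → met
8. food-handler certified staff 2 < 5 → not met
9. condition 'seating capacity exceeds 50' does not hold → requirement n/a → met
10. product liability coverage $210,000 ≥ $200,000 → met
Not met: 1, 3, 4, 8

1, 3, 4, 8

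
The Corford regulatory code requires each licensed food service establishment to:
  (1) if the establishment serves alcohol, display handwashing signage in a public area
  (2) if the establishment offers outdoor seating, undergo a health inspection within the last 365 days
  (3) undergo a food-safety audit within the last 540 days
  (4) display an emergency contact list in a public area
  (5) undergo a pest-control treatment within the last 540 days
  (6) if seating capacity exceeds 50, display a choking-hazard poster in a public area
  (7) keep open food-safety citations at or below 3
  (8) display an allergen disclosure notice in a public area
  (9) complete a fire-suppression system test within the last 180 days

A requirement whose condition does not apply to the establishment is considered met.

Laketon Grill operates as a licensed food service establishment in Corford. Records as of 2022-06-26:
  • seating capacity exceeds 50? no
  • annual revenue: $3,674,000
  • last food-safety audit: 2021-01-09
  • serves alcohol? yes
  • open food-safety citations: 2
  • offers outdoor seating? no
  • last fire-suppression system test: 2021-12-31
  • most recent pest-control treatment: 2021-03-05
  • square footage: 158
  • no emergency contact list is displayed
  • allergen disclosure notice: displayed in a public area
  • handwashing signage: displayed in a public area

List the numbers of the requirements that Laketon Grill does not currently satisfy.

1. condition 'serves alcohol' holds; handwashing signage present → met
2. condition 'offers outdoor seating' does not hold → requirement n/a → met
3. food-safety audit 533 days ago vs limit 540 → met
4. emergency contact list absent → not met
5. pest-control treatment 478 days ago vs limit 540 → met
6. condition 'seating capacity exceeds 50' does not hold → requirement n/a → met
7. open food-safety citations 2 ≤ 3 → met
8. allergen disclosure notice present → met
9. fire-suppression system test 177 days ago vs limit 180 → met
Not met: 4

4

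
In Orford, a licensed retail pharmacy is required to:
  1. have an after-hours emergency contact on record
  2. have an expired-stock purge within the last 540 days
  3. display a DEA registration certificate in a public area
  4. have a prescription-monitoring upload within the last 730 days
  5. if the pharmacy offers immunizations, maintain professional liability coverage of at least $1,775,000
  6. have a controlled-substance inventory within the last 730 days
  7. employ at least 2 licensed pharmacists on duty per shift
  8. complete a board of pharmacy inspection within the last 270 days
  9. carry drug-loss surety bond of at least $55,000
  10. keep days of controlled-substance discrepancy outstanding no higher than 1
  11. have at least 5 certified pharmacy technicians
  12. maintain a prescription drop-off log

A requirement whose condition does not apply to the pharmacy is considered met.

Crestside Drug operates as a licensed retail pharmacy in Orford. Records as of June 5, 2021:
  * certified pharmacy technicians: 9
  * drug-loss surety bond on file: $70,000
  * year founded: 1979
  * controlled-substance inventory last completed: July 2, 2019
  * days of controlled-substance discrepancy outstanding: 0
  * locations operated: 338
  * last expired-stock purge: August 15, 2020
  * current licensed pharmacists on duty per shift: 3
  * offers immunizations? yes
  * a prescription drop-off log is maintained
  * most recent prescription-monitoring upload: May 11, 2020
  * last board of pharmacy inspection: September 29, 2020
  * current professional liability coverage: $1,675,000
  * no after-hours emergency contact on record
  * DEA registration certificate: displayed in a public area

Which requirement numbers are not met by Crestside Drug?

1. after-hours emergency contact absent → not met
2. expired-stock purge 294 days ago vs limit 540 → met
3. DEA registration certificate present → met
4. prescription-monitoring upload 390 days ago vs limit 730 → met
5. condition 'offers immunizations' holds; professional liability coverage $1,675,000 < $1,775,000 → not met
6. controlled-substance inventory 704 days ago vs limit 730 → met
7. licensed pharmacists on duty per shift 3 ≥ 2 → met
8. board of pharmacy inspection 249 days ago vs limit 270 → met
9. drug-loss surety bond $70,000 ≥ $55,000 → met
10. days of controlled-substance discrepancy outstanding 0 ≤ 1 → met
11. certified pharmacy technicians 9 ≥ 5 → met
12. prescription drop-off log present → met
Not met: 1, 5

1, 5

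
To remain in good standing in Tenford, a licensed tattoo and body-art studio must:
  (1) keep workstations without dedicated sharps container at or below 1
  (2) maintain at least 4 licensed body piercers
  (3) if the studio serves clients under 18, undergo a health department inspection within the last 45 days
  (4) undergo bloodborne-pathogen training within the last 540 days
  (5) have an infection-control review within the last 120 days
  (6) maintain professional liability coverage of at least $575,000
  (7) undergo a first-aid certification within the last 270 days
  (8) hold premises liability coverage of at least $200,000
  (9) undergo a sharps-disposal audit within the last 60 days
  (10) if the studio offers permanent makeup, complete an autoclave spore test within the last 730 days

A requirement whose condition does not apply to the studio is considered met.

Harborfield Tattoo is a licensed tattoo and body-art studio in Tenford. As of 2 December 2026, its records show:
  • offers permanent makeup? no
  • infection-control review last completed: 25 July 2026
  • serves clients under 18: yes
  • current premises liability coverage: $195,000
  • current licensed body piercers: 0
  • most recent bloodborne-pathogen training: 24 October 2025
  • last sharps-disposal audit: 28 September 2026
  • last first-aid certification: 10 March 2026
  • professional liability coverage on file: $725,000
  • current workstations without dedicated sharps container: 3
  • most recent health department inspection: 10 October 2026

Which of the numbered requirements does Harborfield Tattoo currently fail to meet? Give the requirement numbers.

1. workstations without dedicated sharps container 3 > 1 → not met
2. licensed body piercers 0 < 4 → not met
3. condition 'serves clients under 18' holds; health department inspection 53 days ago vs limit 45 → not met
4. bloodborne-pathogen training 404 days ago vs limit 540 → met
5. infection-control review 130 days ago vs limit 120 → not met
6. professional liability coverage $725,000 ≥ $575,000 → met
7. first-aid certification 267 days ago vs limit 270 → met
8. premises liability coverage $195,000 < $200,000 → not met
9. sharps-disposal audit 65 days ago vs limit 60 → not met
10. condition 'offers permanent makeup' does not hold → requirement n/a → met
Not met: 1, 2, 3, 5, 8, 9

1, 2, 3, 5, 8, 9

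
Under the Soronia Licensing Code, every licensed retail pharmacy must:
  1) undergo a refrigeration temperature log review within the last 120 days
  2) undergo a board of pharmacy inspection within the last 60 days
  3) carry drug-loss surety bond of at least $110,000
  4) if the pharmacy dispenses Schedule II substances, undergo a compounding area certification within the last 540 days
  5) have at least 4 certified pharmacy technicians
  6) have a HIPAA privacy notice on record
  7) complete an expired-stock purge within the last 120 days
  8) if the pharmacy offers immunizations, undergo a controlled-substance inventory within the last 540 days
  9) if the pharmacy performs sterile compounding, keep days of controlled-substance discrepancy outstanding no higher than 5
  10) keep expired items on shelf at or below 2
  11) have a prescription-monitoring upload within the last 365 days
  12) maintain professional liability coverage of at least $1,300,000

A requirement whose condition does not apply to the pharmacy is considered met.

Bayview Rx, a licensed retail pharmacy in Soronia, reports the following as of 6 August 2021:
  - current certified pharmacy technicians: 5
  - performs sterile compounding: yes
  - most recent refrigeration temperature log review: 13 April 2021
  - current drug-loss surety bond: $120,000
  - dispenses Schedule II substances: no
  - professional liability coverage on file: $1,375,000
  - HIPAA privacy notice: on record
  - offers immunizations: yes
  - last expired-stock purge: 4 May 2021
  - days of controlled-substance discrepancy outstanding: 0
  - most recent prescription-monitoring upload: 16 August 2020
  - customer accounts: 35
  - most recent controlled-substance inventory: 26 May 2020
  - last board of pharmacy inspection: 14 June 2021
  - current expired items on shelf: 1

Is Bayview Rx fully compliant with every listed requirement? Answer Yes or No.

1. refrigeration temperature log review 115 days ago vs limit 120 → met
2. board of pharmacy inspection 53 days ago vs limit 60 → met
3. drug-loss surety bond $120,000 ≥ $110,000 → met
4. condition 'dispenses Schedule II substances' does not hold → requirement n/a → met
5. certified pharmacy technicians 5 ≥ 4 → met
6. HIPAA privacy notice present → met
7. expired-stock purge 94 days ago vs limit 120 → met
8. condition 'offers immunizations' holds; controlled-substance inventory 437 days ago vs limit 540 → met
9. condition 'performs sterile compounding' holds; days of controlled-substance discrepancy outstanding 0 ≤ 5 → met
10. expired items on shelf 1 ≤ 2 → met
11. prescription-monitoring upload 355 days ago vs limit 365 → met
12. professional liability coverage $1,375,000 ≥ $1,300,000 → met
All met.

Yes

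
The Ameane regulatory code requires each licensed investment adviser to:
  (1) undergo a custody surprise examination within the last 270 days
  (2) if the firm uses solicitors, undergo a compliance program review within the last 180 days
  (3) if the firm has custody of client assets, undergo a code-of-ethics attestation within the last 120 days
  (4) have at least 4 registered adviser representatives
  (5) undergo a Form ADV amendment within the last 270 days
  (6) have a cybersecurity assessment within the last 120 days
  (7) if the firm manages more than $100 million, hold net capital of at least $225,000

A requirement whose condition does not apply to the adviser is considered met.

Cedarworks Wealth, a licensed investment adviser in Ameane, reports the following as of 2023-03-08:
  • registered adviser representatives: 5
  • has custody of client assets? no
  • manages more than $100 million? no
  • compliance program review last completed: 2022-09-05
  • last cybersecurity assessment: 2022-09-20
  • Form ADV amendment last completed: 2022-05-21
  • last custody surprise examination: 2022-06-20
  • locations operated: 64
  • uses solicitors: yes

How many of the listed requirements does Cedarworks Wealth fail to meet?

1. custody surprise examination 261 days ago vs limit 270 → met
2. condition 'uses solicitors' holds; compliance program review 184 days ago vs limit 180 → not met
3. condition 'has custody of client assets' does not hold → requirement n/a → met
4. registered adviser representatives 5 ≥ 4 → met
5. Form ADV amendment 291 days ago vs limit 270 → not met
6. cybersecurity assessment 169 days ago vs limit 120 → not met
7. condition 'manages more than $100 million' does not hold → requirement n/a → met
Not met: 3 of 7

3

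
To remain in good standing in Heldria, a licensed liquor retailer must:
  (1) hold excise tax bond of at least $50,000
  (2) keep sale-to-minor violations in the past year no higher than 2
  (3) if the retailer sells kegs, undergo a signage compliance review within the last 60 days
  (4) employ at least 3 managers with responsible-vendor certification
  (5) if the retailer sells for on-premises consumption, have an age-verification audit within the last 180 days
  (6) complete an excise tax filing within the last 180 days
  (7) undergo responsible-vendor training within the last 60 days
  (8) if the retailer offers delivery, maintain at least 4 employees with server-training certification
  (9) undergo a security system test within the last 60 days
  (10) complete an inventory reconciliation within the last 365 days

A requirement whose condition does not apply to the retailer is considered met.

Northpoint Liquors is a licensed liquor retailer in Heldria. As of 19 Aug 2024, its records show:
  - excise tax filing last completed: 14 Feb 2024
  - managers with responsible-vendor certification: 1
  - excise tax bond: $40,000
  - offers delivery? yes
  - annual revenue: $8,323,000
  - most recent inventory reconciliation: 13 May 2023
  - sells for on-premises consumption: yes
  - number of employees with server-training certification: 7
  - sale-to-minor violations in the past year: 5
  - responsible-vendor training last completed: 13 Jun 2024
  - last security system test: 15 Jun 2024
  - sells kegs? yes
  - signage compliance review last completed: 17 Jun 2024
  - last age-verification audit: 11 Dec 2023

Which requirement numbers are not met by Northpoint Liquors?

1. excise tax bond $40,000 < $50,000 → not met
2. sale-to-minor violations in the past year 5 > 2 → not met
3. condition 'sells kegs' holds; signage compliance review 63 days ago vs limit 60 → not met
4. managers with responsible-vendor certification 1 < 3 → not met
5. condition 'sells for on-premises consumption' holds; age-verification audit 252 days ago vs limit 180 → not met
6. excise tax filing 187 days ago vs limit 180 → not met
7. responsible-vendor training 67 days ago vs limit 60 → not met
8. condition 'offers delivery' holds; employees with server-training certification 7 ≥ 4 → met
9. security system test 65 days ago vs limit 60 → not met
10. inventory reconciliation 464 days ago vs limit 365 → not met
Not met: 1, 2, 3, 4, 5, 6, 7, 9, 10

1, 2, 3, 4, 5, 6, 7, 9, 10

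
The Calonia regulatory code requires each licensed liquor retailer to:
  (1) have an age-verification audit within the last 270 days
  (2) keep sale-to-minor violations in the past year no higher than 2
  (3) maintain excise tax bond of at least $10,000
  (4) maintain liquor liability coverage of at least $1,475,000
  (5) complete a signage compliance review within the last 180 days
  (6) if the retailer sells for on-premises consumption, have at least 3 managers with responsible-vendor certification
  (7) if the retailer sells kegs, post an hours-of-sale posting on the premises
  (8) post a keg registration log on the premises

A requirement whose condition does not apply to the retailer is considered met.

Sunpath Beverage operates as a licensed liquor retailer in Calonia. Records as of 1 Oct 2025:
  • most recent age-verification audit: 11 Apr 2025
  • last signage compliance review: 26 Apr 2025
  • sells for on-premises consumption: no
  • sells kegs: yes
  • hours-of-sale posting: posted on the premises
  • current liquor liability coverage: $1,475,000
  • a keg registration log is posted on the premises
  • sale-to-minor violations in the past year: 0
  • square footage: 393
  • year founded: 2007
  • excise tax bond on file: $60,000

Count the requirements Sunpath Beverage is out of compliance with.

1. age-verification audit 173 days ago vs limit 270 → met
2. sale-to-minor violations in the past year 0 ≤ 2 → met
3. excise tax bond $60,000 ≥ $10,000 → met
4. liquor liability coverage $1,475,000 ≥ $1,475,000 → met
5. signage compliance review 158 days ago vs limit 180 → met
6. condition 'sells for on-premises consumption' does not hold → requirement n/a → met
7. condition 'sells kegs' holds; hours-of-sale posting present → met
8. keg registration log present → met
Not met: 0 of 8

0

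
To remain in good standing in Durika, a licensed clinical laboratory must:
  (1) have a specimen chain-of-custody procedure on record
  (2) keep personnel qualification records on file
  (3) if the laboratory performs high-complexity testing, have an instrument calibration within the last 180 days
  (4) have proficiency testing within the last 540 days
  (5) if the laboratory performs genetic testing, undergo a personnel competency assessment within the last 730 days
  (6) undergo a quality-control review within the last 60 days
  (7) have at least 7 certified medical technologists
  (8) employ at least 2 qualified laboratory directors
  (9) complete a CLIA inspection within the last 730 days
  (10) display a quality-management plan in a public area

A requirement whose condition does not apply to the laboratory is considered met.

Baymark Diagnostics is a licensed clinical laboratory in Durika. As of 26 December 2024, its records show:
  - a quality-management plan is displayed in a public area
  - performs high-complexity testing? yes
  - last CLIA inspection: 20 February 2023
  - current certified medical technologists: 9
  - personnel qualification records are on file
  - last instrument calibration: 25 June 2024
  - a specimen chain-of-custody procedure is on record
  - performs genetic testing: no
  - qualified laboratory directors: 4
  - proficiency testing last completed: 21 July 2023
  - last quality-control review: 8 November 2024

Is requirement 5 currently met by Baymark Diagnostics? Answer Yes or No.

Yes

5. condition 'performs genetic testing' does not hold → requirement n/a → met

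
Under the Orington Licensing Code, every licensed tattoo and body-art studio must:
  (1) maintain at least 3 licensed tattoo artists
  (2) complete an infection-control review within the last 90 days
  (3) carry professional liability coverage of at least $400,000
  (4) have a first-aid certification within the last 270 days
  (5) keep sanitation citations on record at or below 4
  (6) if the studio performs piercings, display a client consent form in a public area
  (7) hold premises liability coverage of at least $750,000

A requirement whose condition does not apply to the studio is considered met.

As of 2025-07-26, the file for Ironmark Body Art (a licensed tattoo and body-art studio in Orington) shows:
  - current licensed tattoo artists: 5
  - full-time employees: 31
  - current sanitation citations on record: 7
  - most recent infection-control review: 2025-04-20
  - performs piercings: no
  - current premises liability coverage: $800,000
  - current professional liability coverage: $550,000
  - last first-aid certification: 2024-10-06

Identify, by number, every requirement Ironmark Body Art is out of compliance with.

2, 4, 5

1. licensed tattoo artists 5 ≥ 3 → met
2. infection-control review 97 days ago vs limit 90 → not met
3. professional liability coverage $550,000 ≥ $400,000 → met
4. first-aid certification 293 days ago vs limit 270 → not met
5. sanitation citations on record 7 > 4 → not met
6. condition 'performs piercings' does not hold → requirement n/a → met
7. premises liability coverage $800,000 ≥ $750,000 → met
Not met: 2, 4, 5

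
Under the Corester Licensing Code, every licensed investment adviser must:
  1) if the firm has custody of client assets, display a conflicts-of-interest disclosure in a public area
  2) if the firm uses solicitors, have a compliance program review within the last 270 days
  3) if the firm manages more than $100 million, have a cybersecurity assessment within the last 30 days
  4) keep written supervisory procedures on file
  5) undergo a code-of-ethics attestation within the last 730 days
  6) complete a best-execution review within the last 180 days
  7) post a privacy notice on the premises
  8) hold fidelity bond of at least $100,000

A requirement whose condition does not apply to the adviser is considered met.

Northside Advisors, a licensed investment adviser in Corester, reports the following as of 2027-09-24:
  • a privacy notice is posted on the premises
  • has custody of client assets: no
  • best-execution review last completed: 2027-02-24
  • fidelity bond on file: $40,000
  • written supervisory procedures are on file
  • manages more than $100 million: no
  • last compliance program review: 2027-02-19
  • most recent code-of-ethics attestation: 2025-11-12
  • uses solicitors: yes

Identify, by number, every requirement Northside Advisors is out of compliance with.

6, 8

1. condition 'has custody of client assets' does not hold → requirement n/a → met
2. condition 'uses solicitors' holds; compliance program review 217 days ago vs limit 270 → met
3. condition 'manages more than $100 million' does not hold → requirement n/a → met
4. written supervisory procedures present → met
5. code-of-ethics attestation 681 days ago vs limit 730 → met
6. best-execution review 212 days ago vs limit 180 → not met
7. privacy notice present → met
8. fidelity bond $40,000 < $100,000 → not met
Not met: 6, 8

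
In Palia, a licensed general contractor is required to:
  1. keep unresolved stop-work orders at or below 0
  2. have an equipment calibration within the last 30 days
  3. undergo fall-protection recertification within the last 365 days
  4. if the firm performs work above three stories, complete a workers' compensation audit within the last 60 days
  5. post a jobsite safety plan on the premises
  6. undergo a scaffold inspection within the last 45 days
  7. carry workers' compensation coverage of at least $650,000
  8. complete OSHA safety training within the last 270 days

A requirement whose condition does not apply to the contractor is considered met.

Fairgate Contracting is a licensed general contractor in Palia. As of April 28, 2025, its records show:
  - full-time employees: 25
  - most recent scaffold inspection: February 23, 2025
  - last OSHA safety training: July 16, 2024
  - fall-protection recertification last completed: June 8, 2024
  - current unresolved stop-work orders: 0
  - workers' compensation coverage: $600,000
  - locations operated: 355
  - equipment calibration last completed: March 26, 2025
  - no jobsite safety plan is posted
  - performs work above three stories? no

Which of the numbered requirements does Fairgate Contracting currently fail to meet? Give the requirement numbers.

2, 5, 6, 7, 8

1. unresolved stop-work orders 0 ≤ 0 → met
2. equipment calibration 33 days ago vs limit 30 → not met
3. fall-protection recertification 324 days ago vs limit 365 → met
4. condition 'performs work above three stories' does not hold → requirement n/a → met
5. jobsite safety plan absent → not met
6. scaffold inspection 64 days ago vs limit 45 → not met
7. workers' compensation coverage $600,000 < $650,000 → not met
8. OSHA safety training 286 days ago vs limit 270 → not met
Not met: 2, 5, 6, 7, 8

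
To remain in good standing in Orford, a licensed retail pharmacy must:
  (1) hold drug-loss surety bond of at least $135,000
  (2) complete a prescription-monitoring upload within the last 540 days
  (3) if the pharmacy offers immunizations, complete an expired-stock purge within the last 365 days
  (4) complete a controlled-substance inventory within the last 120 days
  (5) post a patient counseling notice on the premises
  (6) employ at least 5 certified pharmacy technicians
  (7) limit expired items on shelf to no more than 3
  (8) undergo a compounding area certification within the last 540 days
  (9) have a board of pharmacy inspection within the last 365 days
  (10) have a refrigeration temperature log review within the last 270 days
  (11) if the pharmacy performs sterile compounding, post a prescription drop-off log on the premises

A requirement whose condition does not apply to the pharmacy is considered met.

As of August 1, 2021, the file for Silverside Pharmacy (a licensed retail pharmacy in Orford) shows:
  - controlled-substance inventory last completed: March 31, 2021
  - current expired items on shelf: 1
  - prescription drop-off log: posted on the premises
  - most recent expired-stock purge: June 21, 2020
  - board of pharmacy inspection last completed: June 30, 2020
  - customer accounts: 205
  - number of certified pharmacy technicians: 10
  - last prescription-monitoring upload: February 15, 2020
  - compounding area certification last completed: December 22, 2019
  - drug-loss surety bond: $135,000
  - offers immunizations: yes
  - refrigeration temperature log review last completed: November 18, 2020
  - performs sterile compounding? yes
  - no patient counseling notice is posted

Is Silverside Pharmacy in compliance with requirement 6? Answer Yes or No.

6. certified pharmacy technicians 10 ≥ 5 → met

Yes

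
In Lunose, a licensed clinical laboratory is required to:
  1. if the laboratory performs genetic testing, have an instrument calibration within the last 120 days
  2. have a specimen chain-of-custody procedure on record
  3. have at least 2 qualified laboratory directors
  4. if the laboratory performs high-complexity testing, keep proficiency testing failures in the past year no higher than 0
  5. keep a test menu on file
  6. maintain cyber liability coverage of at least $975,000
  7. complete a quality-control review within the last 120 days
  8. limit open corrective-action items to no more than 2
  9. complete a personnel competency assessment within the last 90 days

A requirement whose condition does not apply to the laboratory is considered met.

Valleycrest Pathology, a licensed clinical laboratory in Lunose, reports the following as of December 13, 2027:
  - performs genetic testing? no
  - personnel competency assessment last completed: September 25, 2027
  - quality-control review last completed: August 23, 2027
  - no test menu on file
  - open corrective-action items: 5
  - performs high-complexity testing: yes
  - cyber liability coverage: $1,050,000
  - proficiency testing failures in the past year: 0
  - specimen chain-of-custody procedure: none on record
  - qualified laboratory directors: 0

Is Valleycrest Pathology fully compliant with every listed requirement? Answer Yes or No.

No

1. condition 'performs genetic testing' does not hold → requirement n/a → met
2. specimen chain-of-custody procedure absent → not met
3. qualified laboratory directors 0 < 2 → not met
4. condition 'performs high-complexity testing' holds; proficiency testing failures in the past year 0 ≤ 0 → met
5. test menu absent → not met
6. cyber liability coverage $1,050,000 ≥ $975,000 → met
7. quality-control review 112 days ago vs limit 120 → met
8. open corrective-action items 5 > 2 → not met
9. personnel competency assessment 79 days ago vs limit 90 → met
Not met: 2, 3, 5, 8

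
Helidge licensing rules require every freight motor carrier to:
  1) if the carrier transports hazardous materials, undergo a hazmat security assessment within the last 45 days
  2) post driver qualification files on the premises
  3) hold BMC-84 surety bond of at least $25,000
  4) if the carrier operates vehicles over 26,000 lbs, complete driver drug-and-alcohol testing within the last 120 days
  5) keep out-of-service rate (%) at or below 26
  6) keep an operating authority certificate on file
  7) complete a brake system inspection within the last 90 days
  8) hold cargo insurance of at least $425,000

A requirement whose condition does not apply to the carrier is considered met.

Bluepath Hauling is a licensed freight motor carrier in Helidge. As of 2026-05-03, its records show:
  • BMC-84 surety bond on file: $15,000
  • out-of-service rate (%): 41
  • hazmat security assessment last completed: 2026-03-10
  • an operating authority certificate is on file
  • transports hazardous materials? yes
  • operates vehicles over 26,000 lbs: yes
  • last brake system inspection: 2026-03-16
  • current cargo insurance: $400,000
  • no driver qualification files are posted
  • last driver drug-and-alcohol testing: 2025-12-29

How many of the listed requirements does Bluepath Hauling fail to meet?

6

1. condition 'transports hazardous materials' holds; hazmat security assessment 54 days ago vs limit 45 → not met
2. driver qualification files absent → not met
3. BMC-84 surety bond $15,000 < $25,000 → not met
4. condition 'operates vehicles over 26,000 lbs' holds; driver drug-and-alcohol testing 125 days ago vs limit 120 → not met
5. out-of-service rate (%) 41 > 26 → not met
6. operating authority certificate present → met
7. brake system inspection 48 days ago vs limit 90 → met
8. cargo insurance $400,000 < $425,000 → not met
Not met: 6 of 8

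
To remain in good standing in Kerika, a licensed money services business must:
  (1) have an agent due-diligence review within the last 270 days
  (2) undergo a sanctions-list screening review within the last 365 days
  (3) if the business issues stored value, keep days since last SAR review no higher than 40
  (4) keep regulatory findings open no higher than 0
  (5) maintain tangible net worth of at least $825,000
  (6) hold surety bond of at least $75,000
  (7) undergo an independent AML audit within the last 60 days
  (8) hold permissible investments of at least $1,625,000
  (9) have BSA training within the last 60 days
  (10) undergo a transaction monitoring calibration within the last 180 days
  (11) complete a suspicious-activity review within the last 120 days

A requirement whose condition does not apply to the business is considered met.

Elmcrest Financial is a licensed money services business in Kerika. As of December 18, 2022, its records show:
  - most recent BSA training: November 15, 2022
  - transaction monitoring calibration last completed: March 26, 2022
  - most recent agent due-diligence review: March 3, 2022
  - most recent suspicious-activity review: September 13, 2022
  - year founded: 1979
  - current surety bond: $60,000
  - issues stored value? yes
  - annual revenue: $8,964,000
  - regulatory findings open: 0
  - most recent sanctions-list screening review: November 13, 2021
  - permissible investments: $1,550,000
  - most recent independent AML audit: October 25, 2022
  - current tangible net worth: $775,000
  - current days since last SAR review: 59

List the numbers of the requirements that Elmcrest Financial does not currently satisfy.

1. agent due-diligence review 290 days ago vs limit 270 → not met
2. sanctions-list screening review 400 days ago vs limit 365 → not met
3. condition 'issues stored value' holds; days since last SAR review 59 > 40 → not met
4. regulatory findings open 0 ≤ 0 → met
5. tangible net worth $775,000 < $825,000 → not met
6. surety bond $60,000 < $75,000 → not met
7. independent AML audit 54 days ago vs limit 60 → met
8. permissible investments $1,550,000 < $1,625,000 → not met
9. BSA training 33 days ago vs limit 60 → met
10. transaction monitoring calibration 267 days ago vs limit 180 → not met
11. suspicious-activity review 96 days ago vs limit 120 → met
Not met: 1, 2, 3, 5, 6, 8, 10

1, 2, 3, 5, 6, 8, 10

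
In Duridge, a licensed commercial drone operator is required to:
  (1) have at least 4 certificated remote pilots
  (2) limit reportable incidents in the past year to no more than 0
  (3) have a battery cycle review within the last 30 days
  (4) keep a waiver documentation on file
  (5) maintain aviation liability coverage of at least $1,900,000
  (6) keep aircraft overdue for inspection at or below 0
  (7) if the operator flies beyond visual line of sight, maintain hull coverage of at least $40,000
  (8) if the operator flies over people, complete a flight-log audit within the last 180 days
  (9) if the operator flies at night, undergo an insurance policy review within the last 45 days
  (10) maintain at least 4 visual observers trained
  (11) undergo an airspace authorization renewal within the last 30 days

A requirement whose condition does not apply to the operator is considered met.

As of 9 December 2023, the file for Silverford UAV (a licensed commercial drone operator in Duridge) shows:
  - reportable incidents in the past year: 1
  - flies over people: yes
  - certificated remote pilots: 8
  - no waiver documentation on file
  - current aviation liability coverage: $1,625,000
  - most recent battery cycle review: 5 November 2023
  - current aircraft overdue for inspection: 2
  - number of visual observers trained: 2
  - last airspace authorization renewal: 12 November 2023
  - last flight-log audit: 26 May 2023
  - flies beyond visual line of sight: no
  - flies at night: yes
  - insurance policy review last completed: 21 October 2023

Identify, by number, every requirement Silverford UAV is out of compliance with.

2, 3, 4, 5, 6, 8, 9, 10

1. certificated remote pilots 8 ≥ 4 → met
2. reportable incidents in the past year 1 > 0 → not met
3. battery cycle review 34 days ago vs limit 30 → not met
4. waiver documentation absent → not met
5. aviation liability coverage $1,625,000 < $1,900,000 → not met
6. aircraft overdue for inspection 2 > 0 → not met
7. condition 'flies beyond visual line of sight' does not hold → requirement n/a → met
8. condition 'flies over people' holds; flight-log audit 197 days ago vs limit 180 → not met
9. condition 'flies at night' holds; insurance policy review 49 days ago vs limit 45 → not met
10. visual observers trained 2 < 4 → not met
11. airspace authorization renewal 27 days ago vs limit 30 → met
Not met: 2, 3, 4, 5, 6, 8, 9, 10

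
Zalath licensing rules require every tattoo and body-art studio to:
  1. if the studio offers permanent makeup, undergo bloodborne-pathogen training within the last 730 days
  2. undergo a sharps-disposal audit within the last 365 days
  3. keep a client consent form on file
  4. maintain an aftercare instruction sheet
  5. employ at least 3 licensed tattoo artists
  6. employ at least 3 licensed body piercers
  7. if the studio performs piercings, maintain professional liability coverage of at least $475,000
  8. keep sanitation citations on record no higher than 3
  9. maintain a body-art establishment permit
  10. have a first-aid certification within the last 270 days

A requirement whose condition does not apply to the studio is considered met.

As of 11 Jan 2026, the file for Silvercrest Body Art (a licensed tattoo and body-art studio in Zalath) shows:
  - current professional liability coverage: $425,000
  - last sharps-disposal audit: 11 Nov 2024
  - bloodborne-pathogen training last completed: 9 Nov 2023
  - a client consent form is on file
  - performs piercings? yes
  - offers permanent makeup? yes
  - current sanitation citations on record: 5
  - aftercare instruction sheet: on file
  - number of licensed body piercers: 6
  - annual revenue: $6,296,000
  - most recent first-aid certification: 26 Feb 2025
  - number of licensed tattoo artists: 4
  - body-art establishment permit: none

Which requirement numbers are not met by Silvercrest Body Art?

1. condition 'offers permanent makeup' holds; bloodborne-pathogen training 794 days ago vs limit 730 → not met
2. sharps-disposal audit 426 days ago vs limit 365 → not met
3. client consent form present → met
4. aftercare instruction sheet present → met
5. licensed tattoo artists 4 ≥ 3 → met
6. licensed body piercers 6 ≥ 3 → met
7. condition 'performs piercings' holds; professional liability coverage $425,000 < $475,000 → not met
8. sanitation citations on record 5 > 3 → not met
9. body-art establishment permit absent → not met
10. first-aid certification 319 days ago vs limit 270 → not met
Not met: 1, 2, 7, 8, 9, 10

1, 2, 7, 8, 9, 10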